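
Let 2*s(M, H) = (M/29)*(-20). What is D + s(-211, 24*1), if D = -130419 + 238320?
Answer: 3131239/29 ≈ 1.0797e+5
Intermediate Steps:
D = 107901
s(M, H) = -10*M/29 (s(M, H) = ((M/29)*(-20))/2 = (-20*M/29)/2 = -10*M/29)
D + s(-211, 24*1) = 107901 - 10/29*(-211) = 107901 + 2110/29 = 3131239/29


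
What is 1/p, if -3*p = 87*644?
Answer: -1/18676 ≈ -5.3545e-5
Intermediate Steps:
p = -18676 (p = -29*644 = -⅓*56028 = -18676)
1/p = 1/(-18676) = -1/18676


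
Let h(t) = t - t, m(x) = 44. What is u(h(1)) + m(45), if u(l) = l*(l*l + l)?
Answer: 44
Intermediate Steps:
h(t) = 0
u(l) = l*(l + l²) (u(l) = l*(l² + l) = l*(l + l²))
u(h(1)) + m(45) = 0²*(1 + 0) + 44 = 0*1 + 44 = 0 + 44 = 44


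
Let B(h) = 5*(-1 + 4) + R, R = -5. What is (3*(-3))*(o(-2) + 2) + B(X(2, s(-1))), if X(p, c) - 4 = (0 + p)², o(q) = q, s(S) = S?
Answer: 10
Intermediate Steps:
X(p, c) = 4 + p² (X(p, c) = 4 + (0 + p)² = 4 + p²)
B(h) = 10 (B(h) = 5*(-1 + 4) - 5 = 5*3 - 5 = 15 - 5 = 10)
(3*(-3))*(o(-2) + 2) + B(X(2, s(-1))) = (3*(-3))*(-2 + 2) + 10 = -9*0 + 10 = 0 + 10 = 10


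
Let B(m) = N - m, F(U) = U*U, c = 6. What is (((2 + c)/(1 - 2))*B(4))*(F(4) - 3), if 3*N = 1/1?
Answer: 1144/3 ≈ 381.33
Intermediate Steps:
F(U) = U²
N = ⅓ (N = (⅓)/1 = (⅓)*1 = ⅓ ≈ 0.33333)
B(m) = ⅓ - m
(((2 + c)/(1 - 2))*B(4))*(F(4) - 3) = (((2 + 6)/(1 - 2))*(⅓ - 1*4))*(4² - 3) = ((8/(-1))*(⅓ - 4))*(16 - 3) = ((8*(-1))*(-11/3))*13 = -8*(-11/3)*13 = (88/3)*13 = 1144/3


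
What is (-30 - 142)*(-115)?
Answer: 19780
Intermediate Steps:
(-30 - 142)*(-115) = -172*(-115) = 19780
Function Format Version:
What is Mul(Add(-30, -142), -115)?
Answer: 19780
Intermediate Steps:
Mul(Add(-30, -142), -115) = Mul(-172, -115) = 19780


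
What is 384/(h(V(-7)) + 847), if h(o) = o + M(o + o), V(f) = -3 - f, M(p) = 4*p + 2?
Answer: 128/295 ≈ 0.43390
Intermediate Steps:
M(p) = 2 + 4*p
h(o) = 2 + 9*o (h(o) = o + (2 + 4*(o + o)) = o + (2 + 4*(2*o)) = o + (2 + 8*o) = 2 + 9*o)
384/(h(V(-7)) + 847) = 384/((2 + 9*(-3 - 1*(-7))) + 847) = 384/((2 + 9*(-3 + 7)) + 847) = 384/((2 + 9*4) + 847) = 384/((2 + 36) + 847) = 384/(38 + 847) = 384/885 = 384*(1/885) = 128/295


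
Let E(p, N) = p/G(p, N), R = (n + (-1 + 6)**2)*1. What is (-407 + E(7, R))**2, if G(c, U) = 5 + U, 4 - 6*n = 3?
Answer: 5420640625/32761 ≈ 1.6546e+5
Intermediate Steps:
n = 1/6 (n = 2/3 - 1/6*3 = 2/3 - 1/2 = 1/6 ≈ 0.16667)
R = 151/6 (R = (1/6 + (-1 + 6)**2)*1 = (1/6 + 5**2)*1 = (1/6 + 25)*1 = (151/6)*1 = 151/6 ≈ 25.167)
E(p, N) = p/(5 + N)
(-407 + E(7, R))**2 = (-407 + 7/(5 + 151/6))**2 = (-407 + 7/(181/6))**2 = (-407 + 7*(6/181))**2 = (-407 + 42/181)**2 = (-73625/181)**2 = 5420640625/32761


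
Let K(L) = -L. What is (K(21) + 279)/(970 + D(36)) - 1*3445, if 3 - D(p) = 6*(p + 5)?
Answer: -2504257/727 ≈ -3444.6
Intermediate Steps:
D(p) = -27 - 6*p (D(p) = 3 - 6*(p + 5) = 3 - 6*(5 + p) = 3 - (30 + 6*p) = 3 + (-30 - 6*p) = -27 - 6*p)
(K(21) + 279)/(970 + D(36)) - 1*3445 = (-1*21 + 279)/(970 + (-27 - 6*36)) - 1*3445 = (-21 + 279)/(970 + (-27 - 216)) - 3445 = 258/(970 - 243) - 3445 = 258/727 - 3445 = -2504257/727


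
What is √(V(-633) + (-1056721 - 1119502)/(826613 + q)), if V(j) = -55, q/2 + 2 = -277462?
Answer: I*√4650947803130/271685 ≈ 7.9379*I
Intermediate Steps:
q = -554928 (q = -4 + 2*(-277462) = -4 - 554924 = -554928)
√(V(-633) + (-1056721 - 1119502)/(826613 + q)) = √(-55 + (-1056721 - 1119502)/(826613 - 554928)) = √(-55 - 2176223/271685) = √(-17118898/271685) = I*√4650947803130/271685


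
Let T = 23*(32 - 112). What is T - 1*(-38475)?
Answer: 36635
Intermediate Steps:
T = -1840 (T = 23*(-80) = -1840)
T - 1*(-38475) = -1840 - 1*(-38475) = -1840 + 38475 = 36635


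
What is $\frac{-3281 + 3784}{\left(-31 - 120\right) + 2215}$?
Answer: $\frac{503}{2064} \approx 0.2437$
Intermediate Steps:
$\frac{-3281 + 3784}{\left(-31 - 120\right) + 2215} = \frac{503}{\left(-31 - 120\right) + 2215} = \frac{503}{-151 + 2215} = \frac{503}{2064}$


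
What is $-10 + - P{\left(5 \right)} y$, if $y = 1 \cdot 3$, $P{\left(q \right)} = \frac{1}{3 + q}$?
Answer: $- \frac{83}{8} \approx -10.375$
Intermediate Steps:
$y = 3$
$-10 + - P{\left(5 \right)} y = -10 + - \frac{1}{3 + 5} \cdot 3 = -10 + - \frac{1}{8} \cdot 3 = -10 + \left(-1\right) \frac{1}{8} \cdot 3 = -10 - \frac{3}{8} = - \frac{83}{8}$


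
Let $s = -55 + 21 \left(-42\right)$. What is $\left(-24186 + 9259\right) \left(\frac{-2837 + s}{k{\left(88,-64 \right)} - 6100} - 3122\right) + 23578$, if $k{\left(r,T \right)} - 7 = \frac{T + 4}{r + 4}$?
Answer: $\frac{1088913123339}{23359} \approx 4.6616 \cdot 10^{7}$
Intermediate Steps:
$k{\left(r,T \right)} = 7 + \frac{4 + T}{4 + r}$ ($k{\left(r,T \right)} = 7 + \frac{T + 4}{r + 4} = 7 + \frac{4 + T}{4 + r}$)
$s = -937$ ($s = -55 - 882 = -937$)
$\left(-24186 + 9259\right) \left(\frac{-2837 + s}{k{\left(88,-64 \right)} - 6100} - 3122\right) + 23578 = \left(-24186 + 9259\right) \left(\frac{-2837 - 937}{\frac{32 - 64 + 7 \cdot 88}{4 + 88} - 6100} - 3122\right) + 23578 = - 14927 \left(- \frac{3774}{\frac{32 - 64 + 616}{92} - 6100} - 3122\right) + 23578 = - 14927 \left(- \frac{3774}{\frac{1}{92} \cdot 584 - 6100} - 3122\right) + 23578 = - 14927 \left(- \frac{3774}{\frac{146}{23} - 6100} - 3122\right) + 23578 = - 14927 \left(- \frac{3774}{- \frac{140154}{23}} - 3122\right) + 23578 = - 14927 \left(\left(-3774\right) \left(- \frac{23}{140154}\right) - 3122\right) + 23578 = - 14927 \left(\frac{14467}{23359} - 3122\right) + 23578 = \left(-14927\right) \left(- \frac{72912331}{23359}\right) + 23578 = \frac{1088362364837}{23359} + 23578 = \frac{1088913123339}{23359}$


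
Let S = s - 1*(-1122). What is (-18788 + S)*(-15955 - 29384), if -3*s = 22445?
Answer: 1140170059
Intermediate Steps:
s = -22445/3 (s = -⅓*22445 = -22445/3 ≈ -7481.7)
S = -19079/3 (S = -22445/3 - 1*(-1122) = -22445/3 + 1122 = -19079/3 ≈ -6359.7)
(-18788 + S)*(-15955 - 29384) = (-18788 - 19079/3)*(-15955 - 29384) = -75443/3*(-45339) = 1140170059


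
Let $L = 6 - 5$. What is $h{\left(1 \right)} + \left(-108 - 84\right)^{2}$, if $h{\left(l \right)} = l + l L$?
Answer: $36866$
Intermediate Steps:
$L = 1$ ($L = 6 - 5 = 1$)
$h{\left(l \right)} = 2 l$ ($h{\left(l \right)} = l + l 1 = l + l = 2 l$)
$h{\left(1 \right)} + \left(-108 - 84\right)^{2} = 2 \cdot 1 + \left(-108 - 84\right)^{2} = 2 + \left(-192\right)^{2} = 2 + 36864 = 36866$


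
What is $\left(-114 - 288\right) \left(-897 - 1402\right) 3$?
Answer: $2772594$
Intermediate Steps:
$\left(-114 - 288\right) \left(-897 - 1402\right) 3 = \left(-402\right) \left(-2299\right) 3 = 924198 \cdot 3 = 2772594$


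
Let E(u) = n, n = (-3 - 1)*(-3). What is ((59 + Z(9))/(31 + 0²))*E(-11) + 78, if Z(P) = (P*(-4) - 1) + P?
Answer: 90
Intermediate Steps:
Z(P) = -1 - 3*P (Z(P) = (-4*P - 1) + P = (-1 - 4*P) + P = -1 - 3*P)
n = 12 (n = -4*(-3) = 12)
E(u) = 12
((59 + Z(9))/(31 + 0²))*E(-11) + 78 = ((59 + (-1 - 3*9))/(31 + 0²))*12 + 78 = ((59 + (-1 - 27))/(31 + 0))*12 + 78 = ((59 - 28)/31)*12 + 78 = (31*(1/31))*12 + 78 = 1*12 + 78 = 12 + 78 = 90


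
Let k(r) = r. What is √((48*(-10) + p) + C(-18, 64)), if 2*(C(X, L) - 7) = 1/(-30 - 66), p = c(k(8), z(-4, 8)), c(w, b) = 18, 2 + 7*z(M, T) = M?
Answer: I*√262083/24 ≈ 21.331*I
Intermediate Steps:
z(M, T) = -2/7 + M/7
p = 18
C(X, L) = 1343/192 (C(X, L) = 7 + 1/(2*(-30 - 66)) = 7 + (½)/(-96) = 7 + (½)*(-1/96) = 7 - 1/192 = 1343/192)
√((48*(-10) + p) + C(-18, 64)) = √((48*(-10) + 18) + 1343/192) = √((-480 + 18) + 1343/192) = √(-462 + 1343/192) = √(-87361/192) = I*√262083/24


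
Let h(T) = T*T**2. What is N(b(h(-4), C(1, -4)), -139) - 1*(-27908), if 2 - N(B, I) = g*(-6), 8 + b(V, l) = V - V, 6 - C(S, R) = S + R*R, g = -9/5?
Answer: 139496/5 ≈ 27899.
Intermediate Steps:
h(T) = T**3
g = -9/5 (g = -9*1/5 = -9/5 ≈ -1.8000)
C(S, R) = 6 - S - R**2 (C(S, R) = 6 - (S + R*R) = 6 - (S + R**2) = 6 + (-S - R**2) = 6 - S - R**2)
b(V, l) = -8 (b(V, l) = -8 + (V - V) = -8 + 0 = -8)
N(B, I) = -44/5 (N(B, I) = 2 - (-9)*(-6)/5 = 2 - 1*54/5 = 2 - 54/5 = -44/5)
N(b(h(-4), C(1, -4)), -139) - 1*(-27908) = -44/5 - 1*(-27908) = -44/5 + 27908 = 139496/5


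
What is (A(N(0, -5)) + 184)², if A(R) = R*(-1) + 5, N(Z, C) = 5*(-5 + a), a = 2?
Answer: 41616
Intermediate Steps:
N(Z, C) = -15 (N(Z, C) = 5*(-5 + 2) = 5*(-3) = -15)
A(R) = 5 - R (A(R) = -R + 5 = 5 - R)
(A(N(0, -5)) + 184)² = ((5 - 1*(-15)) + 184)² = ((5 + 15) + 184)² = (20 + 184)² = 204² = 41616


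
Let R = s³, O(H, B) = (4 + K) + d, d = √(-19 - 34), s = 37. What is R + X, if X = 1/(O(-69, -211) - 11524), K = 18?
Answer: 6701192163719/132296057 - I*√53/132296057 ≈ 50653.0 - 5.5029e-8*I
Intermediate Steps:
d = I*√53 (d = √(-53) = I*√53 ≈ 7.2801*I)
O(H, B) = 22 + I*√53 (O(H, B) = (4 + 18) + I*√53 = 22 + I*√53)
R = 50653 (R = 37³ = 50653)
X = 1/(-11502 + I*√53) (X = 1/((22 + I*√53) - 11524) = 1/(-11502 + I*√53) ≈ -8.6941e-5 - 5.5e-8*I)
R + X = 50653 + (-11502/132296057 - I*√53/132296057) = 6701192163719/132296057 - I*√53/132296057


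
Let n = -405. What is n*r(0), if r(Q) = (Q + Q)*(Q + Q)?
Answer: 0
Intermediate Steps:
r(Q) = 4*Q**2 (r(Q) = (2*Q)*(2*Q) = 4*Q**2)
n*r(0) = -1620*0**2 = -1620*0 = -405*0 = 0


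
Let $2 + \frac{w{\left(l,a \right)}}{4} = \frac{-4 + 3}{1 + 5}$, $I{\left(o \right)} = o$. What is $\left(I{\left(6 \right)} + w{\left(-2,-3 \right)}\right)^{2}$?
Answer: $\frac{64}{9} \approx 7.1111$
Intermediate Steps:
$w{\left(l,a \right)} = - \frac{26}{3}$ ($w{\left(l,a \right)} = -8 + 4 \frac{-4 + 3}{1 + 5} = -8 + 4 \left(- \frac{1}{6}\right) = -8 - \frac{2}{3} = - \frac{26}{3}$)
$\left(I{\left(6 \right)} + w{\left(-2,-3 \right)}\right)^{2} = \left(6 - \frac{26}{3}\right)^{2} = \left(- \frac{8}{3}\right)^{2} = \frac{64}{9}$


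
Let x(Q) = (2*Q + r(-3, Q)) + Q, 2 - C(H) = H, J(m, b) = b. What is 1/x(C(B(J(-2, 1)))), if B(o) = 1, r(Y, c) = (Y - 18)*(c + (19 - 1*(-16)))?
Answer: -1/753 ≈ -0.0013280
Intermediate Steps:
r(Y, c) = (-18 + Y)*(35 + c) (r(Y, c) = (-18 + Y)*(c + (19 + 16)) = (-18 + Y)*(c + 35) = (-18 + Y)*(35 + c))
C(H) = 2 - H
x(Q) = -735 - 18*Q (x(Q) = (2*Q + (-630 - 18*Q + 35*(-3) - 3*Q)) + Q = (2*Q + (-630 - 18*Q - 105 - 3*Q)) + Q = (2*Q + (-735 - 21*Q)) + Q = (-735 - 19*Q) + Q = -735 - 18*Q)
1/x(C(B(J(-2, 1)))) = 1/(-735 - 18*(2 - 1*1)) = 1/(-735 - 18*(2 - 1)) = 1/(-735 - 18*1) = 1/(-735 - 18) = 1/(-753) = -1/753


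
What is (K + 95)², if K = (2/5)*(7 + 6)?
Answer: 251001/25 ≈ 10040.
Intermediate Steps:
K = 26/5 (K = (2*(⅕))*13 = (⅖)*13 = 26/5 ≈ 5.2000)
(K + 95)² = (26/5 + 95)² = (501/5)² = 251001/25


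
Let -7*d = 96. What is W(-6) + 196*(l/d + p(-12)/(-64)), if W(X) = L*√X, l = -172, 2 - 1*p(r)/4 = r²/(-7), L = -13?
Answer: 6545/3 - 13*I*√6 ≈ 2181.7 - 31.843*I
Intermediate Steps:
d = -96/7 (d = -⅐*96 = -96/7 ≈ -13.714)
p(r) = 8 + 4*r²/7 (p(r) = 8 - 4*r²/(-7) = 8 - 4*r²*(-1)/7 = 8 - (-4)*r²/7 = 8 + 4*r²/7)
W(X) = -13*√X
W(-6) + 196*(l/d + p(-12)/(-64)) = -13*I*√6 + 196*(-172/(-96/7) + (8 + (4/7)*(-12)²)/(-64)) = -13*I*√6 + 196*(-172*(-7/96) + (8 + (4/7)*144)*(-1/64)) = -13*I*√6 + 196*(301/24 + (8 + 576/7)*(-1/64)) = -13*I*√6 + 196*(301/24 + (632/7)*(-1/64)) = -13*I*√6 + 196*(301/24 - 79/56) = -13*I*√6 + 196*(935/84) = -13*I*√6 + 6545/3 = 6545/3 - 13*I*√6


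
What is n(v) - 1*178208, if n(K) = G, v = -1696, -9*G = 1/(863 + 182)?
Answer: -1676046241/9405 ≈ -1.7821e+5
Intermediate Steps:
G = -1/9405 (G = -1/(9*(863 + 182)) = -⅑/1045 = -⅑*1/1045 = -1/9405 ≈ -0.00010633)
n(K) = -1/9405
n(v) - 1*178208 = -1/9405 - 1*178208 = -1/9405 - 178208 = -1676046241/9405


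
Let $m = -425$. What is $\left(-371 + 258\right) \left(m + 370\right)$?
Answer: $6215$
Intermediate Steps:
$\left(-371 + 258\right) \left(m + 370\right) = \left(-371 + 258\right) \left(-425 + 370\right) = \left(-113\right) \left(-55\right) = 6215$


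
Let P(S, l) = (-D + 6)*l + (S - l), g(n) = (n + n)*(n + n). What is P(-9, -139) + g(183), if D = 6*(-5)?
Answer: 129082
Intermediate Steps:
D = -30
g(n) = 4*n**2 (g(n) = (2*n)*(2*n) = 4*n**2)
P(S, l) = S + 35*l (P(S, l) = (-1*(-30) + 6)*l + (S - l) = (30 + 6)*l + (S - l) = 36*l + (S - l) = S + 35*l)
P(-9, -139) + g(183) = (-9 + 35*(-139)) + 4*183**2 = (-9 - 4865) + 4*33489 = -4874 + 133956 = 129082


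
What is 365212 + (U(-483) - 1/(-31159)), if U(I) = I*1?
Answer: 11364590912/31159 ≈ 3.6473e+5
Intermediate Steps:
U(I) = I
365212 + (U(-483) - 1/(-31159)) = 365212 + (-483 - 1/(-31159)) = 365212 + (-483 - 1*(-1/31159)) = 365212 + (-483 + 1/31159) = 365212 - 15049796/31159 = 11364590912/31159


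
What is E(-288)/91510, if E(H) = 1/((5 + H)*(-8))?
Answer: 1/207178640 ≈ 4.8268e-9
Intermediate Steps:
E(H) = 1/(-40 - 8*H)
E(-288)/91510 = -1/(40 + 8*(-288))/91510 = -1/(40 - 2304)*(1/91510) = -1/(-2264)*(1/91510) = -1*(-1/2264)*(1/91510) = (1/2264)*(1/91510) = 1/207178640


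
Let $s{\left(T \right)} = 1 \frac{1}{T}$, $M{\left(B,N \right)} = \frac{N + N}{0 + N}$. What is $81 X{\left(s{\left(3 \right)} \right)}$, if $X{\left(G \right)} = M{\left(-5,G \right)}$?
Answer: $162$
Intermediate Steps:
$M{\left(B,N \right)} = 2$ ($M{\left(B,N \right)} = \frac{2 N}{N} = 2$)
$s{\left(T \right)} = \frac{1}{T}$
$X{\left(G \right)} = 2$
$81 X{\left(s{\left(3 \right)} \right)} = 81 \cdot 2 = 162$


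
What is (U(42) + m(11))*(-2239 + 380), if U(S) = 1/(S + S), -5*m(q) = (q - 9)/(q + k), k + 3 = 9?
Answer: 154297/7140 ≈ 21.610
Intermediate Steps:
k = 6 (k = -3 + 9 = 6)
m(q) = -(-9 + q)/(5*(6 + q)) (m(q) = -(q - 9)/(5*(q + 6)) = -(-9 + q)/(5*(6 + q)))
U(S) = 1/(2*S)
(U(42) + m(11))*(-2239 + 380) = ((1/2)/42 + (9 - 1*11)/(5*(6 + 11)))*(-2239 + 380) = ((1/2)*(1/42) + (1/5)*(9 - 11)/17)*(-1859) = (1/84 + (1/5)*(1/17)*(-2))*(-1859) = (1/84 - 2/85)*(-1859) = -83/7140*(-1859) = 154297/7140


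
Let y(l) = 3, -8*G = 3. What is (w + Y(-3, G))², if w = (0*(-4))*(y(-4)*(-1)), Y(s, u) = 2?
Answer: 4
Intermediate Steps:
G = -3/8 (G = -⅛*3 = -3/8 ≈ -0.37500)
w = 0 (w = (0*(-4))*(3*(-1)) = 0*(-3) = 0)
(w + Y(-3, G))² = (0 + 2)² = 2² = 4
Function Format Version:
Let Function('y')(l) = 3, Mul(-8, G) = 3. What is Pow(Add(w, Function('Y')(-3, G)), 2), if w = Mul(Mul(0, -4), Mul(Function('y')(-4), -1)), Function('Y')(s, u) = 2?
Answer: 4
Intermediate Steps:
G = Rational(-3, 8) (G = Mul(Rational(-1, 8), 3) = Rational(-3, 8) ≈ -0.37500)
w = 0 (w = Mul(Mul(0, -4), Mul(3, -1)) = Mul(0, -3) = 0)
Pow(Add(w, Function('Y')(-3, G)), 2) = Pow(Add(0, 2), 2) = Pow(2, 2) = 4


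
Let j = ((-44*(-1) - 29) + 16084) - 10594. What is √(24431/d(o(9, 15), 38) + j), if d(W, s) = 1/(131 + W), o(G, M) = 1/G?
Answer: 25*√46205/3 ≈ 1791.3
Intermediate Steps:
j = 5505 (j = ((44 - 29) + 16084) - 10594 = (15 + 16084) - 10594 = 16099 - 10594 = 5505)
√(24431/d(o(9, 15), 38) + j) = √(24431/(1/(131 + 1/9)) + 5505) = √(24431/(1/(131 + ⅑)) + 5505) = √(24431/(1/(1180/9)) + 5505) = √(24431/(9/1180) + 5505) = √(24431*(1180/9) + 5505) = √(28828580/9 + 5505) = √(28878125/9) = 25*√46205/3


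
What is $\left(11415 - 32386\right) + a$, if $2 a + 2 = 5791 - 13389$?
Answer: $-24771$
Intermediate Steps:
$a = -3800$ ($a = -1 + \frac{5791 - 13389}{2} = -1 + \frac{1}{2} \left(-7598\right) = -1 - 3799 = -3800$)
$\left(11415 - 32386\right) + a = \left(11415 - 32386\right) - 3800 = -20971 - 3800 = -24771$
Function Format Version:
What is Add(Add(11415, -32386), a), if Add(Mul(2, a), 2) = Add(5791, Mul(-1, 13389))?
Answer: -24771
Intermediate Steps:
a = -3800 (a = Add(-1, Mul(Rational(1, 2), Add(5791, Mul(-1, 13389)))) = Add(-1, Mul(Rational(1, 2), Add(5791, -13389))) = Add(-1, Mul(Rational(1, 2), -7598)) = Add(-1, -3799) = -3800)
Add(Add(11415, -32386), a) = Add(Add(11415, -32386), -3800) = Add(-20971, -3800) = -24771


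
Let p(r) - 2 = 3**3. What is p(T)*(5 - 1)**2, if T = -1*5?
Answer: 464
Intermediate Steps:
T = -5
p(r) = 29 (p(r) = 2 + 3**3 = 2 + 27 = 29)
p(T)*(5 - 1)**2 = 29*(5 - 1)**2 = 29*4**2 = 29*16 = 464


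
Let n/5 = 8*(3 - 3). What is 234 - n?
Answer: 234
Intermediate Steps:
n = 0 (n = 5*(8*(3 - 3)) = 5*(8*0) = 5*0 = 0)
234 - n = 234 - 1*0 = 234 + 0 = 234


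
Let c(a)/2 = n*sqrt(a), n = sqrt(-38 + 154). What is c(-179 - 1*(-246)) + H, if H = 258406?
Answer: 258406 + 4*sqrt(1943) ≈ 2.5858e+5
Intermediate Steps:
n = 2*sqrt(29) (n = sqrt(116) = 2*sqrt(29) ≈ 10.770)
c(a) = 4*sqrt(29)*sqrt(a) (c(a) = 2*((2*sqrt(29))*sqrt(a)) = 2*(2*sqrt(29)*sqrt(a)) = 4*sqrt(29)*sqrt(a))
c(-179 - 1*(-246)) + H = 4*sqrt(29)*sqrt(-179 - 1*(-246)) + 258406 = 4*sqrt(29)*sqrt(-179 + 246) + 258406 = 4*sqrt(29)*sqrt(67) + 258406 = 4*sqrt(1943) + 258406 = 258406 + 4*sqrt(1943)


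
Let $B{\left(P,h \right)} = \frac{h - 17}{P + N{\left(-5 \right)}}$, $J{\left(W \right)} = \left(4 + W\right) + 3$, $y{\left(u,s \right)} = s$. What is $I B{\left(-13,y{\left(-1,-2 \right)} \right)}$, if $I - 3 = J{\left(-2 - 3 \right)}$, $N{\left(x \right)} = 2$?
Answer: $\frac{95}{11} \approx 8.6364$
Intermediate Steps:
$J{\left(W \right)} = 7 + W$
$B{\left(P,h \right)} = \frac{-17 + h}{2 + P}$ ($B{\left(P,h \right)} = \frac{h - 17}{P + 2} = \frac{-17 + h}{2 + P}$)
$I = 5$ ($I = 3 + \left(7 - 5\right) = 3 + 2 = 5$)
$I B{\left(-13,y{\left(-1,-2 \right)} \right)} = 5 \frac{-17 - 2}{2 - 13} = 5 \frac{1}{-11} \left(-19\right) = 5 \left(\left(- \frac{1}{11}\right) \left(-19\right)\right) = 5 \cdot \frac{19}{11} = \frac{95}{11}$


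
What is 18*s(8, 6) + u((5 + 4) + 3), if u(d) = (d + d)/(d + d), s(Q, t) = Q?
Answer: 145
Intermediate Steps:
u(d) = 1 (u(d) = (2*d)/((2*d)) = (2*d)*(1/(2*d)) = 1)
18*s(8, 6) + u((5 + 4) + 3) = 18*8 + 1 = 144 + 1 = 145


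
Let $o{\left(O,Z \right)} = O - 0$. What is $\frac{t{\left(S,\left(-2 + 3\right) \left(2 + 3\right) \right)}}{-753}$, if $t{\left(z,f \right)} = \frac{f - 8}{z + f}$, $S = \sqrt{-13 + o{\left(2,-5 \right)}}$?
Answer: $\frac{5}{9036} - \frac{i \sqrt{11}}{9036} \approx 0.00055334 - 0.00036705 i$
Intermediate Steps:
$o{\left(O,Z \right)} = O$ ($o{\left(O,Z \right)} = O + 0 = O$)
$S = i \sqrt{11}$ ($S = \sqrt{-13 + 2} = \sqrt{-11} = i \sqrt{11} \approx 3.3166 i$)
$t{\left(z,f \right)} = \frac{-8 + f}{f + z}$
$\frac{t{\left(S,\left(-2 + 3\right) \left(2 + 3\right) \right)}}{-753} = \frac{\frac{1}{\left(-2 + 3\right) \left(2 + 3\right) + i \sqrt{11}} \left(-8 + \left(-2 + 3\right) \left(2 + 3\right)\right)}{-753} = \frac{-8 + 1 \cdot 5}{1 \cdot 5 + i \sqrt{11}} \left(- \frac{1}{753}\right) = \frac{-8 + 5}{5 + i \sqrt{11}} \left(- \frac{1}{753}\right) = \frac{1}{5 + i \sqrt{11}} \left(-3\right) \left(- \frac{1}{753}\right) = - \frac{3}{5 + i \sqrt{11}} \left(- \frac{1}{753}\right) = \frac{1}{251 \left(5 + i \sqrt{11}\right)}$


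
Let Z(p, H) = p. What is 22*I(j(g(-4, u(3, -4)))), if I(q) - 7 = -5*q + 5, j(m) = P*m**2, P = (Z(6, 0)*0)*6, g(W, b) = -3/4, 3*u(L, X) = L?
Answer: 264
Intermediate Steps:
u(L, X) = L/3
g(W, b) = -3/4 (g(W, b) = -3*1/4 = -3/4)
P = 0 (P = (6*0)*6 = 0*6 = 0)
j(m) = 0 (j(m) = 0*m**2 = 0)
I(q) = 12 - 5*q (I(q) = 7 + (-5*q + 5) = 7 + (5 - 5*q) = 12 - 5*q)
22*I(j(g(-4, u(3, -4)))) = 22*(12 - 5*0) = 22*(12 + 0) = 22*12 = 264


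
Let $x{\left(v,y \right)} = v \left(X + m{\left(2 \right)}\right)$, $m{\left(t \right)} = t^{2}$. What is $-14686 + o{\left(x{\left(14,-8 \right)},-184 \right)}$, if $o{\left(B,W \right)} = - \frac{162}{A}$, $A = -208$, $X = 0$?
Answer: $- \frac{1527263}{104} \approx -14685.0$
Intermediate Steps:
$x{\left(v,y \right)} = 4 v$ ($x{\left(v,y \right)} = v \left(0 + 2^{2}\right) = v \left(0 + 4\right) = v 4 = 4 v$)
$o{\left(B,W \right)} = \frac{81}{104}$ ($o{\left(B,W \right)} = - \frac{162}{-208} = \left(-162\right) \left(- \frac{1}{208}\right) = \frac{81}{104}$)
$-14686 + o{\left(x{\left(14,-8 \right)},-184 \right)} = -14686 + \frac{81}{104} = - \frac{1527263}{104}$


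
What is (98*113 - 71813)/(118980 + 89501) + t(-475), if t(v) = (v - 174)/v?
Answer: 15207592/14146925 ≈ 1.0750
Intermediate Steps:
t(v) = (-174 + v)/v
(98*113 - 71813)/(118980 + 89501) + t(-475) = (98*113 - 71813)/(118980 + 89501) + (-174 - 475)/(-475) = (11074 - 71813)/208481 - 1/475*(-649) = -60739*1/208481 + 649/475 = -8677/29783 + 649/475 = 15207592/14146925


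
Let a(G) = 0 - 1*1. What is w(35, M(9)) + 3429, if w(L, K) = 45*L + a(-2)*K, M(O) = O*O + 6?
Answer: 4917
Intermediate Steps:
a(G) = -1 (a(G) = 0 - 1 = -1)
M(O) = 6 + O² (M(O) = O² + 6 = 6 + O²)
w(L, K) = -K + 45*L (w(L, K) = 45*L - K = -K + 45*L)
w(35, M(9)) + 3429 = (-(6 + 9²) + 45*35) + 3429 = (-(6 + 81) + 1575) + 3429 = (-1*87 + 1575) + 3429 = (-87 + 1575) + 3429 = 1488 + 3429 = 4917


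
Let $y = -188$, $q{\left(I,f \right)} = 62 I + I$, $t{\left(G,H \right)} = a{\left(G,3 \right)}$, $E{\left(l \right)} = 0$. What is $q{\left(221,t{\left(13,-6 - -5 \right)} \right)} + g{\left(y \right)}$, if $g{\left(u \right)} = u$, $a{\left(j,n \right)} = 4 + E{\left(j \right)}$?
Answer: $13735$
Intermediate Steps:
$a{\left(j,n \right)} = 4$ ($a{\left(j,n \right)} = 4 + 0 = 4$)
$t{\left(G,H \right)} = 4$
$q{\left(I,f \right)} = 63 I$
$q{\left(221,t{\left(13,-6 - -5 \right)} \right)} + g{\left(y \right)} = 63 \cdot 221 - 188 = 13923 - 188 = 13735$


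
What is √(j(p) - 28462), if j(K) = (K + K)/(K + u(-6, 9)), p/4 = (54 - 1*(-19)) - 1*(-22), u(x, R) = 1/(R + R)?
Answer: I*√1331907550942/6841 ≈ 168.7*I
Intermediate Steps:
u(x, R) = 1/(2*R)
p = 380 (p = 4*((54 - 1*(-19)) - 1*(-22)) = 4*((54 + 19) + 22) = 4*(73 + 22) = 4*95 = 380)
j(K) = 2*K/(1/18 + K) (j(K) = (K + K)/(K + (½)/9) = (2*K)/(K + (½)*(⅑)) = (2*K)/(K + 1/18) = (2*K)/(1/18 + K) = 2*K/(1/18 + K))
√(j(p) - 28462) = √(36*380/(1 + 18*380) - 28462) = √(36*380/(1 + 6840) - 28462) = √(36*380/6841 - 28462) = √(36*380*(1/6841) - 28462) = √(13680/6841 - 28462) = √(-194694862/6841) = I*√1331907550942/6841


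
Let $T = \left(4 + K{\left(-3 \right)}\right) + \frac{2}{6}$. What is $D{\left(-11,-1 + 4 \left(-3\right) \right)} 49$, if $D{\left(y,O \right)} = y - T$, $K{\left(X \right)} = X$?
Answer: $- \frac{1813}{3} \approx -604.33$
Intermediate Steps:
$T = \frac{4}{3}$ ($T = \left(4 - 3\right) + \frac{2}{6} = 1 + 2 \cdot \frac{1}{6} = 1 + \frac{1}{3} = \frac{4}{3} \approx 1.3333$)
$D{\left(y,O \right)} = - \frac{4}{3} + y$ ($D{\left(y,O \right)} = y - \frac{4}{3} = - \frac{4}{3} + y$)
$D{\left(-11,-1 + 4 \left(-3\right) \right)} 49 = \left(- \frac{4}{3} - 11\right) 49 = \left(- \frac{37}{3}\right) 49 = - \frac{1813}{3}$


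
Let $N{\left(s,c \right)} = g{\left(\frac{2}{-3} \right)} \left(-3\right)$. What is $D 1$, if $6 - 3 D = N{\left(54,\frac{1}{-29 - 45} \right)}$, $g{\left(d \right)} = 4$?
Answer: $6$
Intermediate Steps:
$N{\left(s,c \right)} = -12$ ($N{\left(s,c \right)} = 4 \left(-3\right) = -12$)
$D = 6$ ($D = 2 - -4 = 2 + 4 = 6$)
$D 1 = 6 \cdot 1 = 6$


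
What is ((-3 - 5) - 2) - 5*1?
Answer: -15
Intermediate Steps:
((-3 - 5) - 2) - 5*1 = (-8 - 2) - 5 = -10 - 5 = -15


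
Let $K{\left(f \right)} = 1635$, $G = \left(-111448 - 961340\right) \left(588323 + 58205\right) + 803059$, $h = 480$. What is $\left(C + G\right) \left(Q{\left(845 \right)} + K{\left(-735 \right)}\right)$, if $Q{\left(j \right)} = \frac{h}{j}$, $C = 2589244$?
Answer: $- \frac{191714271282105771}{169} \approx -1.1344 \cdot 10^{15}$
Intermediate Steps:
$G = -693586677005$ ($G = \left(-1072788\right) 646528 + 803059 = -693587480064 + 803059 = -693586677005$)
$Q{\left(j \right)} = \frac{480}{j}$
$\left(C + G\right) \left(Q{\left(845 \right)} + K{\left(-735 \right)}\right) = \left(2589244 - 693586677005\right) \left(\frac{480}{845} + 1635\right) = - 693584087761 \left(480 \cdot \frac{1}{845} + 1635\right) = - 693584087761 \left(\frac{96}{169} + 1635\right) = \left(-693584087761\right) \frac{276411}{169} = - \frac{191714271282105771}{169}$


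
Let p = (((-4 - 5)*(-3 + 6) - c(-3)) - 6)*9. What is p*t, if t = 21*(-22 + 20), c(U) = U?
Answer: 11340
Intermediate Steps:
p = -270 (p = (((-4 - 5)*(-3 + 6) - 1*(-3)) - 6)*9 = ((-9*3 + 3) - 6)*9 = ((-27 + 3) - 6)*9 = (-24 - 6)*9 = -30*9 = -270)
t = -42 (t = 21*(-2) = -42)
p*t = -270*(-42) = 11340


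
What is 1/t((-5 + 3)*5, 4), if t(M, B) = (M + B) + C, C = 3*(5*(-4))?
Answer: -1/66 ≈ -0.015152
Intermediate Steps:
C = -60 (C = 3*(-20) = -60)
t(M, B) = -60 + B + M (t(M, B) = (M + B) - 60 = (B + M) - 60 = -60 + B + M)
1/t((-5 + 3)*5, 4) = 1/(-60 + 4 + (-5 + 3)*5) = 1/(-60 + 4 - 2*5) = 1/(-60 + 4 - 10) = 1/(-66) = -1/66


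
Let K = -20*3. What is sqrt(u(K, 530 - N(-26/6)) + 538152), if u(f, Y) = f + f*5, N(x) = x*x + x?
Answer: 8*sqrt(8403) ≈ 733.34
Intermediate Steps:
N(x) = x + x**2 (N(x) = x**2 + x = x + x**2)
K = -60
u(f, Y) = 6*f (u(f, Y) = f + 5*f = 6*f)
sqrt(u(K, 530 - N(-26/6)) + 538152) = sqrt(6*(-60) + 538152) = sqrt(-360 + 538152) = sqrt(537792) = 8*sqrt(8403)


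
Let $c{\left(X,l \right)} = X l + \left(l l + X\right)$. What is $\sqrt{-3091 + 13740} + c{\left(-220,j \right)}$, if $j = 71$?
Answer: $-10799 + \sqrt{10649} \approx -10696.0$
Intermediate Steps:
$c{\left(X,l \right)} = X + l^{2} + X l$ ($c{\left(X,l \right)} = X l + \left(l^{2} + X\right) = X l + \left(X + l^{2}\right) = X + l^{2} + X l$)
$\sqrt{-3091 + 13740} + c{\left(-220,j \right)} = \sqrt{-3091 + 13740} - \left(15840 - 5041\right) = \sqrt{10649} - 10799 = -10799 + \sqrt{10649}$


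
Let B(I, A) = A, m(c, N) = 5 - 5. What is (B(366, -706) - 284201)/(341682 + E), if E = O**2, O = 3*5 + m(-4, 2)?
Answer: -94969/113969 ≈ -0.83329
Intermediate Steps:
m(c, N) = 0
O = 15 (O = 3*5 + 0 = 15 + 0 = 15)
E = 225 (E = 15**2 = 225)
(B(366, -706) - 284201)/(341682 + E) = (-706 - 284201)/(341682 + 225) = -284907/341907 = -284907*1/341907 = -94969/113969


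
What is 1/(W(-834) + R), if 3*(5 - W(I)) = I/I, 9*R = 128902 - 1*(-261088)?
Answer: 9/390032 ≈ 2.3075e-5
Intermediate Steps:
R = 389990/9 (R = (128902 - 1*(-261088))/9 = (128902 + 261088)/9 = (⅑)*389990 = 389990/9 ≈ 43332.)
W(I) = 14/3 (W(I) = 5 - I/(3*I) = 5 - ⅓*1 = 5 - ⅓ = 14/3)
1/(W(-834) + R) = 1/(14/3 + 389990/9) = 1/(390032/9) = 9/390032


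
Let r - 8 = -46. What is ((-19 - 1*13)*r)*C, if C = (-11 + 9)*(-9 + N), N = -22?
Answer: 75392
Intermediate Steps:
C = 62 (C = (-11 + 9)*(-9 - 22) = -2*(-31) = 62)
r = -38 (r = 8 - 46 = -38)
((-19 - 1*13)*r)*C = ((-19 - 1*13)*(-38))*62 = ((-19 - 13)*(-38))*62 = -32*(-38)*62 = 1216*62 = 75392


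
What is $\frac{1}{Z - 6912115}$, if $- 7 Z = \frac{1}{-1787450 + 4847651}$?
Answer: $- \frac{21421407}{148067228645806} \approx -1.4467 \cdot 10^{-7}$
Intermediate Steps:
$Z = - \frac{1}{21421407}$ ($Z = - \frac{1}{7 \left(-1787450 + 4847651\right)} = - \frac{1}{7 \cdot 3060201} = \left(- \frac{1}{7}\right) \frac{1}{3060201} = - \frac{1}{21421407} \approx -4.6682 \cdot 10^{-8}$)
$\frac{1}{Z - 6912115} = \frac{1}{- \frac{1}{21421407} - 6912115} = \frac{1}{- \frac{148067228645806}{21421407}} = - \frac{21421407}{148067228645806}$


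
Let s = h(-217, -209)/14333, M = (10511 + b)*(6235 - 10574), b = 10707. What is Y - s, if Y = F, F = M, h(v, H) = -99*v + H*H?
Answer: -119960573230/1303 ≈ -9.2065e+7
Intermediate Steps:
h(v, H) = H² - 99*v (h(v, H) = -99*v + H² = H² - 99*v)
M = -92064902 (M = (10511 + 10707)*(6235 - 10574) = 21218*(-4339) = -92064902)
F = -92064902
s = 5924/1303 (s = ((-209)² - 99*(-217))/14333 = (43681 + 21483)*(1/14333) = 65164*(1/14333) = 5924/1303 ≈ 4.5464)
Y = -92064902
Y - s = -92064902 - 1*5924/1303 = -92064902 - 5924/1303 = -119960573230/1303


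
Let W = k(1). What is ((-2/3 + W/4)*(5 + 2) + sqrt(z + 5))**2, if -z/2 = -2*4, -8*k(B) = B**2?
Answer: 413497/9216 - 469*sqrt(21)/48 ≈ 0.091713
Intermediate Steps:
k(B) = -B**2/8
W = -1/8 (W = -1/8*1**2 = -1/8*1 = -1/8 ≈ -0.12500)
z = 16 (z = -(-4)*4 = -2*(-8) = 16)
((-2/3 + W/4)*(5 + 2) + sqrt(z + 5))**2 = ((-2/3 - 1/8/4)*(5 + 2) + sqrt(16 + 5))**2 = ((-2*1/3 - 1/8*1/4)*7 + sqrt(21))**2 = ((-2/3 - 1/32)*7 + sqrt(21))**2 = (-67/96*7 + sqrt(21))**2 = (-469/96 + sqrt(21))**2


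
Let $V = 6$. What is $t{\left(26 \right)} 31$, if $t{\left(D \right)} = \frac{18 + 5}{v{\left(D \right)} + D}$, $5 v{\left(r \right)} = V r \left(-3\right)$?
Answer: $- \frac{3565}{338} \approx -10.547$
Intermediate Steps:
$v{\left(r \right)} = - \frac{18 r}{5}$ ($v{\left(r \right)} = \frac{6 r \left(-3\right)}{5} = \frac{\left(-18\right) r}{5} = - \frac{18 r}{5}$)
$t{\left(D \right)} = - \frac{115}{13 D}$ ($t{\left(D \right)} = \frac{18 + 5}{- \frac{18 D}{5} + D} = \frac{23}{\left(- \frac{13}{5}\right) D} = 23 \left(- \frac{5}{13 D}\right) = - \frac{115}{13 D}$)
$t{\left(26 \right)} 31 = - \frac{115}{13 \cdot 26} \cdot 31 = \left(- \frac{115}{13}\right) \frac{1}{26} \cdot 31 = \left(- \frac{115}{338}\right) 31 = - \frac{3565}{338}$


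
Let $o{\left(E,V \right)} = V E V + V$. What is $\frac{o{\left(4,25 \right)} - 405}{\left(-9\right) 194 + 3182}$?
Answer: $\frac{530}{359} \approx 1.4763$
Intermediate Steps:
$o{\left(E,V \right)} = V + E V^{2}$ ($o{\left(E,V \right)} = E V V + V = E V^{2} + V = V + E V^{2}$)
$\frac{o{\left(4,25 \right)} - 405}{\left(-9\right) 194 + 3182} = \frac{25 \left(1 + 4 \cdot 25\right) - 405}{\left(-9\right) 194 + 3182} = \frac{25 \left(1 + 100\right) - 405}{-1746 + 3182} = \frac{25 \cdot 101 - 405}{1436} = \left(2525 - 405\right) \frac{1}{1436} = 2120 \cdot \frac{1}{1436} = \frac{530}{359}$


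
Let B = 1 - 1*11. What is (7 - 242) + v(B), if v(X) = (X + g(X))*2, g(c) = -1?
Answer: -257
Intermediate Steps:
B = -10 (B = 1 - 11 = -10)
v(X) = -2 + 2*X (v(X) = (X - 1)*2 = (-1 + X)*2 = -2 + 2*X)
(7 - 242) + v(B) = (7 - 242) + (-2 + 2*(-10)) = -235 + (-2 - 20) = -235 - 22 = -257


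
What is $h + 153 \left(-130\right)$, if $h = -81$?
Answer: $-19971$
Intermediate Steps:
$h + 153 \left(-130\right) = -81 + 153 \left(-130\right) = -81 - 19890 = -19971$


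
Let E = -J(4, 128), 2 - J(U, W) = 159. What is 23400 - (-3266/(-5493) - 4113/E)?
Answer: 20202263347/862401 ≈ 23426.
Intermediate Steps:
J(U, W) = -157 (J(U, W) = 2 - 1*159 = 2 - 159 = -157)
E = 157 (E = -1*(-157) = 157)
23400 - (-3266/(-5493) - 4113/E) = 23400 - (-3266/(-5493) - 4113/157) = 23400 - (-3266*(-1/5493) - 4113*1/157) = 23400 - (3266/5493 - 4113/157) = 23400 - 1*(-22079947/862401) = 23400 + 22079947/862401 = 20202263347/862401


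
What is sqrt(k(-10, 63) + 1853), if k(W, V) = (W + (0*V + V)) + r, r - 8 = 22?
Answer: 44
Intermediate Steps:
r = 30 (r = 8 + 22 = 30)
k(W, V) = 30 + V + W (k(W, V) = (W + (0*V + V)) + 30 = (W + (0 + V)) + 30 = (W + V) + 30 = (V + W) + 30 = 30 + V + W)
sqrt(k(-10, 63) + 1853) = sqrt((30 + 63 - 10) + 1853) = sqrt(83 + 1853) = sqrt(1936) = 44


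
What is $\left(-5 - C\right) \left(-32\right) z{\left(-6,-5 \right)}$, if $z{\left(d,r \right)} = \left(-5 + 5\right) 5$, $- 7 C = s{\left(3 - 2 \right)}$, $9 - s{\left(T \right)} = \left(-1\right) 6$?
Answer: $0$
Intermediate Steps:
$s{\left(T \right)} = 15$ ($s{\left(T \right)} = 9 - \left(-1\right) 6 = 9 - -6 = 9 + 6 = 15$)
$C = - \frac{15}{7}$ ($C = \left(- \frac{1}{7}\right) 15 = - \frac{15}{7} \approx -2.1429$)
$z{\left(d,r \right)} = 0$ ($z{\left(d,r \right)} = 0 \cdot 5 = 0$)
$\left(-5 - C\right) \left(-32\right) z{\left(-6,-5 \right)} = \left(-5 - - \frac{15}{7}\right) \left(-32\right) 0 = \left(-5 + \frac{15}{7}\right) \left(-32\right) 0 = \left(- \frac{20}{7}\right) \left(-32\right) 0 = \frac{640}{7} \cdot 0 = 0$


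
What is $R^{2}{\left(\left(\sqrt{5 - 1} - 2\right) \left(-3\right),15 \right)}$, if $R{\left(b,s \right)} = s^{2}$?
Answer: $50625$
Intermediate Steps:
$R^{2}{\left(\left(\sqrt{5 - 1} - 2\right) \left(-3\right),15 \right)} = \left(15^{2}\right)^{2} = 225^{2} = 50625$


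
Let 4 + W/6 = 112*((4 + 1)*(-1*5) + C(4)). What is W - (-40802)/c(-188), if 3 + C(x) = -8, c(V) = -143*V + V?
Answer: -323214767/13348 ≈ -24214.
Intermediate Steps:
c(V) = -142*V
C(x) = -11 (C(x) = -3 - 8 = -11)
W = -24216 (W = -24 + 6*(112*((4 + 1)*(-1*5) - 11)) = -24 + 6*(112*(5*(-5) - 11)) = -24 + 6*(112*(-25 - 11)) = -24 + 6*(112*(-36)) = -24 + 6*(-4032) = -24 - 24192 = -24216)
W - (-40802)/c(-188) = -24216 - (-40802)/((-142*(-188))) = -24216 - (-40802)/26696 = -24216 - 1*(-20401/13348) = -24216 + 20401/13348 = -323214767/13348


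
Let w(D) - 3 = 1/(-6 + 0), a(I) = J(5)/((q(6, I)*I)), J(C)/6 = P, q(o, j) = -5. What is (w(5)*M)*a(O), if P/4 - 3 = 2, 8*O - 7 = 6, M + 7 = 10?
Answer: -1632/13 ≈ -125.54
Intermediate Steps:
M = 3 (M = -7 + 10 = 3)
O = 13/8 (O = 7/8 + (⅛)*6 = 7/8 + ¾ = 13/8 ≈ 1.6250)
P = 20 (P = 12 + 4*2 = 12 + 8 = 20)
J(C) = 120 (J(C) = 6*20 = 120)
a(I) = -24/I (a(I) = 120/((-5*I)) = 120*(-1/(5*I)) = -24/I)
w(D) = 17/6 (w(D) = 3 + 1/(-6 + 0) = 3 + 1/(-6) = 3 - ⅙ = 17/6)
(w(5)*M)*a(O) = ((17/6)*3)*(-24/13/8) = 17*(-24*8/13)/2 = (17/2)*(-192/13) = -1632/13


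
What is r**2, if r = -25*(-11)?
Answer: 75625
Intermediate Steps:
r = 275
r**2 = 275**2 = 75625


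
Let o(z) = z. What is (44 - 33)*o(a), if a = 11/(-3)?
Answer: -121/3 ≈ -40.333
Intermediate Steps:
a = -11/3 (a = 11*(-⅓) = -11/3 ≈ -3.6667)
(44 - 33)*o(a) = (44 - 33)*(-11/3) = 11*(-11/3) = -121/3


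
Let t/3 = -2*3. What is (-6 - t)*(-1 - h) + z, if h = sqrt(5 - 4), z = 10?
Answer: -14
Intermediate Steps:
h = 1 (h = sqrt(1) = 1)
t = -18 (t = 3*(-2*3) = 3*(-6) = -18)
(-6 - t)*(-1 - h) + z = (-6 - 1*(-18))*(-1 - 1*1) + 10 = (-6 + 18)*(-1 - 1) + 10 = 12*(-2) + 10 = -24 + 10 = -14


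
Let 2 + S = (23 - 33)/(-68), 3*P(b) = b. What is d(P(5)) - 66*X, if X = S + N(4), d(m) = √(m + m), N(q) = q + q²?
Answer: -20361/17 + √30/3 ≈ -1195.9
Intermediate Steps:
P(b) = b/3
d(m) = √2*√m (d(m) = √(2*m) = √2*√m)
S = -63/34 (S = -2 + (23 - 33)/(-68) = -2 - 10*(-1/68) = -2 + 5/34 = -63/34 ≈ -1.8529)
X = 617/34 (X = -63/34 + 4*(1 + 4) = -63/34 + 4*5 = -63/34 + 20 = 617/34 ≈ 18.147)
d(P(5)) - 66*X = √2*√((⅓)*5) - 66*617/34 = √2*√(5/3) - 20361/17 = √2*(√15/3) - 20361/17 = √30/3 - 20361/17 = -20361/17 + √30/3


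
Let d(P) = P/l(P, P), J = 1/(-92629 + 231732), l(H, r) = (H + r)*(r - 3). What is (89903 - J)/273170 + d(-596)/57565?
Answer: 17248684721058529/52410079899789674 ≈ 0.32911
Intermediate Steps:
l(H, r) = (-3 + r)*(H + r) (l(H, r) = (H + r)*(-3 + r) = (-3 + r)*(H + r))
J = 1/139103 ≈ 7.1889e-6
d(P) = P/(-6*P + 2*P²) (d(P) = P/(P² - 3*P - 3*P + P*P) = P/(P² - 3*P - 3*P + P²) = P/(-6*P + 2*P²))
(89903 - J)/273170 + d(-596)/57565 = (89903 - 1*1/139103)/273170 + (1/(2*(-3 - 596)))/57565 = (89903 - 1/139103)*(1/273170) + ((½)/(-599))*(1/57565) = (12505777008/139103)*(1/273170) + ((½)*(-1/599))*(1/57565) = 6252888504/18999383255 - 1/1198*1/57565 = 6252888504/18999383255 - 1/68962870 = 17248684721058529/52410079899789674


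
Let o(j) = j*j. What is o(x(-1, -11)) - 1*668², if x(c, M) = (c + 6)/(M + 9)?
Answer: -1784871/4 ≈ -4.4622e+5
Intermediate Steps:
x(c, M) = (6 + c)/(9 + M)
o(j) = j²
o(x(-1, -11)) - 1*668² = ((6 - 1)/(9 - 11))² - 1*668² = (5/(-2))² - 1*446224 = (-½*5)² - 446224 = (-5/2)² - 446224 = 25/4 - 446224 = -1784871/4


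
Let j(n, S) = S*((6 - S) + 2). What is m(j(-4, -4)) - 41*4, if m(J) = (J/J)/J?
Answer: -7873/48 ≈ -164.02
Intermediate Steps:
j(n, S) = S*(8 - S)
m(J) = 1/J
m(j(-4, -4)) - 41*4 = 1/(-4*(8 - 1*(-4))) - 41*4 = 1/(-4*(8 + 4)) - 164 = 1/(-4*12) - 164 = 1/(-48) - 164 = -1/48 - 164 = -7873/48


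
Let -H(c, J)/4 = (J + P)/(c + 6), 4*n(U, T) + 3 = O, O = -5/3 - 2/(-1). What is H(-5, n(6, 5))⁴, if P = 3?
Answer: 614656/81 ≈ 7588.3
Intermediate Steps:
O = ⅓ (O = -5*⅓ - 2*(-1) = -5/3 + 2 = ⅓ ≈ 0.33333)
n(U, T) = -⅔ (n(U, T) = -¾ + (¼)*(⅓) = -¾ + 1/12 = -⅔)
H(c, J) = -4*(3 + J)/(6 + c) (H(c, J) = -4*(J + 3)/(c + 6) = -4*(3 + J)/(6 + c))
H(-5, n(6, 5))⁴ = (4*(-3 - 1*(-⅔))/(6 - 5))⁴ = (4*(-3 + ⅔)/1)⁴ = (4*1*(-7/3))⁴ = (-28/3)⁴ = 614656/81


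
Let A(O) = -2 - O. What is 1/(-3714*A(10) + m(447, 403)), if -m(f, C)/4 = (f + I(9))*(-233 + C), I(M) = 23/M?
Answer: -9/2350168 ≈ -3.8295e-6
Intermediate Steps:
m(f, C) = -4*(-233 + C)*(23/9 + f) (m(f, C) = -4*(f + 23/9)*(-233 + C) = -4*(23/9 + f)*(-233 + C) = -4*(-233 + C)*(23/9 + f))
1/(-3714*A(10) + m(447, 403)) = 1/(-3714*(-2 - 1*10) + (21436/9 + 932*447 - 92/9*403 - 4*403*447)) = 1/(-3714*(-2 - 10) + (21436/9 + 416604 - 37076/9 - 720564)) = 1/(-3714*(-12) - 2751280/9) = 1/(44568 - 2751280/9) = 1/(-2350168/9) = -9/2350168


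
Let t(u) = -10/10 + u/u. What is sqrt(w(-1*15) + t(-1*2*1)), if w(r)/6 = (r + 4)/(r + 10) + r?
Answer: 8*I*sqrt(30)/5 ≈ 8.7636*I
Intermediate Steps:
t(u) = 0 (t(u) = -10*1/10 + 1 = -1 + 1 = 0)
w(r) = 6*r + 6*(4 + r)/(10 + r) (w(r) = 6*((r + 4)/(r + 10) + r) = 6*((4 + r)/(10 + r) + r) = 6*(r + (4 + r)/(10 + r)) = 6*r + 6*(4 + r)/(10 + r))
sqrt(w(-1*15) + t(-1*2*1)) = sqrt(6*(4 + (-1*15)**2 + 11*(-1*15))/(10 - 1*15) + 0) = sqrt(6*(4 + (-15)**2 + 11*(-15))/(10 - 15) + 0) = sqrt(6*(4 + 225 - 165)/(-5) + 0) = sqrt(6*(-1/5)*64 + 0) = sqrt(-384/5 + 0) = sqrt(-384/5) = 8*I*sqrt(30)/5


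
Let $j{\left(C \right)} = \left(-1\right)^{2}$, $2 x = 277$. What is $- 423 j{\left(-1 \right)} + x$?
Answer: $- \frac{569}{2} \approx -284.5$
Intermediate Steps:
$x = \frac{277}{2}$ ($x = \frac{1}{2} \cdot 277 = \frac{277}{2} \approx 138.5$)
$j{\left(C \right)} = 1$
$- 423 j{\left(-1 \right)} + x = \left(-423\right) 1 + \frac{277}{2} = -423 + \frac{277}{2} = - \frac{569}{2}$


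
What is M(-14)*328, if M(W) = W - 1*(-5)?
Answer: -2952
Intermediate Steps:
M(W) = 5 + W (M(W) = W + 5 = 5 + W)
M(-14)*328 = (5 - 14)*328 = -9*328 = -2952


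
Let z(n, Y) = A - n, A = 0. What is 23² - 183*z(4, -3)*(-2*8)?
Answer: -11183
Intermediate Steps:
z(n, Y) = -n (z(n, Y) = 0 - n = -n)
23² - 183*z(4, -3)*(-2*8) = 23² - 183*(-1*4)*(-2*8) = 529 - (-732)*(-16) = 529 - 183*64 = 529 - 11712 = -11183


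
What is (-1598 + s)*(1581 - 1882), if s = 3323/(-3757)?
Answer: 1808109709/3757 ≈ 4.8126e+5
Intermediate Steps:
s = -3323/3757 (s = 3323*(-1/3757) = -3323/3757 ≈ -0.88448)
(-1598 + s)*(1581 - 1882) = (-1598 - 3323/3757)*(1581 - 1882) = -6007009/3757*(-301) = 1808109709/3757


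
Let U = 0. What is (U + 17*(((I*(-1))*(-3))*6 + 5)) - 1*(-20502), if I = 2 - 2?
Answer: 20587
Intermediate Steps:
I = 0
(U + 17*(((I*(-1))*(-3))*6 + 5)) - 1*(-20502) = (0 + 17*(((0*(-1))*(-3))*6 + 5)) - 1*(-20502) = (0 + 17*((0*(-3))*6 + 5)) + 20502 = (0 + 17*(0*6 + 5)) + 20502 = (0 + 17*(0 + 5)) + 20502 = (0 + 17*5) + 20502 = (0 + 85) + 20502 = 85 + 20502 = 20587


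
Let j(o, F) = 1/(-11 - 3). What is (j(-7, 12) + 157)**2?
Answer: 4826809/196 ≈ 24627.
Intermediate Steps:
j(o, F) = -1/14 (j(o, F) = 1/(-14) = -1/14)
(j(-7, 12) + 157)**2 = (-1/14 + 157)**2 = (2197/14)**2 = 4826809/196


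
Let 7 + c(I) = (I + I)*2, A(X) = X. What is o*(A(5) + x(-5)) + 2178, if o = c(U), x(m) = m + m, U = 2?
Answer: 2173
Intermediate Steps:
x(m) = 2*m
c(I) = -7 + 4*I (c(I) = -7 + (I + I)*2 = -7 + (2*I)*2 = -7 + 4*I)
o = 1 (o = -7 + 4*2 = -7 + 8 = 1)
o*(A(5) + x(-5)) + 2178 = 1*(5 + 2*(-5)) + 2178 = 1*(5 - 10) + 2178 = 1*(-5) + 2178 = -5 + 2178 = 2173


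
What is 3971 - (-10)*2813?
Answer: 32101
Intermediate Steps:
3971 - (-10)*2813 = 3971 - 1*(-28130) = 3971 + 28130 = 32101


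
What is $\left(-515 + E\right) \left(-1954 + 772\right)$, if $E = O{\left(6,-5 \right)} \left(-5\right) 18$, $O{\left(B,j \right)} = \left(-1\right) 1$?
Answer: $502350$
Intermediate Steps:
$O{\left(B,j \right)} = -1$
$E = 90$ ($E = \left(-1\right) \left(-5\right) 18 = 5 \cdot 18 = 90$)
$\left(-515 + E\right) \left(-1954 + 772\right) = \left(-515 + 90\right) \left(-1954 + 772\right) = \left(-425\right) \left(-1182\right) = 502350$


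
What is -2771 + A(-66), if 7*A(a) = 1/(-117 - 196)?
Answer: -6071262/2191 ≈ -2771.0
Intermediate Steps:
A(a) = -1/2191 (A(a) = 1/(7*(-117 - 196)) = (⅐)/(-313) = (⅐)*(-1/313) = -1/2191)
-2771 + A(-66) = -2771 - 1/2191 = -6071262/2191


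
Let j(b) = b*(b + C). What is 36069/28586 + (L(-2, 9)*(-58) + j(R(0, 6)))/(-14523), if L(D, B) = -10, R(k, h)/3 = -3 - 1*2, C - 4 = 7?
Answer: 505535047/415154478 ≈ 1.2177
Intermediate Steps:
C = 11 (C = 4 + 7 = 11)
R(k, h) = -15 (R(k, h) = 3*(-3 - 1*2) = 3*(-3 - 2) = 3*(-5) = -15)
j(b) = b*(11 + b) (j(b) = b*(b + 11) = b*(11 + b))
36069/28586 + (L(-2, 9)*(-58) + j(R(0, 6)))/(-14523) = 36069/28586 + (-10*(-58) - 15*(11 - 15))/(-14523) = 36069*(1/28586) + (580 - 15*(-4))*(-1/14523) = 36069/28586 + (580 + 60)*(-1/14523) = 36069/28586 + 640*(-1/14523) = 36069/28586 - 640/14523 = 505535047/415154478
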